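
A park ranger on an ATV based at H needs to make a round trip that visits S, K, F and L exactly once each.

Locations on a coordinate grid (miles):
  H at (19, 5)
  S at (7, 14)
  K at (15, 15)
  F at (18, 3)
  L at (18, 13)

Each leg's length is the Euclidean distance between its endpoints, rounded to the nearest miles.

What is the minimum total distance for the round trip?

There are 12 distinct closed tours to check (reversals are equivalent).
H → S → K → F → L → H: 15+8+12+10+8 = 53
H → S → K → L → F → H: 15+8+4+10+2 = 39
H → S → F → K → L → H: 15+16+12+4+8 = 55
H → S → F → L → K → H: 15+16+10+4+11 = 56
H → S → L → K → F → H: 15+11+4+12+2 = 44
H → S → L → F → K → H: 15+11+10+12+11 = 59
H → K → S → F → L → H: 11+8+16+10+8 = 53
H → K → S → L → F → H: 11+8+11+10+2 = 42
H → K → F → S → L → H: 11+12+16+11+8 = 58
H → K → L → S → F → H: 11+4+11+16+2 = 44
H → F → S → K → L → H: 2+16+8+4+8 = 38
H → F → K → S → L → H: 2+12+8+11+8 = 41
The minimum is 38.
One optimal route: H → F → S → K → L → H (or its reverse).

38 miles — the shortest possible round trip.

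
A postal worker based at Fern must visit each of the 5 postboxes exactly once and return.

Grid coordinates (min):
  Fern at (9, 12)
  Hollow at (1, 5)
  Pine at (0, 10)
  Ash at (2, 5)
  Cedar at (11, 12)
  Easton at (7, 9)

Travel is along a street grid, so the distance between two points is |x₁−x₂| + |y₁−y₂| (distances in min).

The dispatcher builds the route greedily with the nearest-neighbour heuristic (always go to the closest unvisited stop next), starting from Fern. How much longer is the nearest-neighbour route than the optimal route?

Fern: Cedar=2, Easton=5, Pine=11, Ash=14, Hollow=15 ⇒ Cedar
Cedar: Easton=7, Pine=13, Ash=16, Hollow=17 ⇒ Easton
Easton: Pine=8, Ash=9, Hollow=10 ⇒ Pine
Pine: Hollow=6, Ash=7 ⇒ Hollow
Hollow: Ash=1 ⇒ Ash
NN route Fern → Cedar → Easton → Pine → Hollow → Ash → Fern costs 38.
Optimal: Fern → Pine → Hollow → Ash → Easton → Cedar → Fern costs 36 (by enumerating all 60 distinct tours).
Excess = 38 − 36 = 2.

Excess over optimum: 2 min.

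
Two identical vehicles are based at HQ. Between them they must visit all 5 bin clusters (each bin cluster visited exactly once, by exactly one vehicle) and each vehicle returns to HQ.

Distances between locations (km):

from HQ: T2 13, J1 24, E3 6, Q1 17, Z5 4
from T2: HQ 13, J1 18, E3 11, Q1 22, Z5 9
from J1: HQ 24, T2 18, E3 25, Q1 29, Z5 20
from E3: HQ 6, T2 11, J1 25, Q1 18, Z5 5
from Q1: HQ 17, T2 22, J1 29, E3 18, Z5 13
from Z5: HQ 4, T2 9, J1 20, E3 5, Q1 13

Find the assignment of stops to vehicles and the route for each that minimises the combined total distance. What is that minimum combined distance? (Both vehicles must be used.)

Check every non-empty split of the stops between the two vehicles; for each half take its own optimal tour:
  {T2} + {J1, E3, Q1, Z5}: 26 + 77 = 103
  {J1} + {T2, E3, Q1, Z5}: 48 + 56 = 104
  {T2, J1} + {E3, Q1, Z5}: 55 + 41 = 96
  {E3} + {T2, J1, Q1, Z5}: 12 + 77 = 89
  {T2, E3} + {J1, Q1, Z5}: 30 + 70 = 100
  {J1, E3} + {T2, Q1, Z5}: 55 + 52 = 107
  … (15 splits in total)
Best: vehicle 1 HQ → E3 → HQ = 12; vehicle 2 HQ → T2 → J1 → Q1 → Z5 → HQ = 77; combined 89.

89 km — the smallest possible combined total.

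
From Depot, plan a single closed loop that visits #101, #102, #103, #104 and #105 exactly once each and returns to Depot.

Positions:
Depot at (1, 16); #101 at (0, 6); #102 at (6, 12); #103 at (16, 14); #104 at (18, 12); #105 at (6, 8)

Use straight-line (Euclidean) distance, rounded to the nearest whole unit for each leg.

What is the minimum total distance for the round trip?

Minimum total distance: 48.

With 5 stops there are 5!/2 = 60 distinct round trips (a route and its reverse cost the same).
Depot-#101-#102-#103-#104-#105-Depot: 10+8+10+3+13+9 = 53
Depot-#101-#102-#103-#105-#104-Depot: 10+8+10+12+13+17 = 70
Depot-#101-#102-#104-#103-#105-Depot: 10+8+12+3+12+9 = 54
Depot-#101-#102-#104-#105-#103-Depot: 10+8+12+13+12+15 = 70
Depot-#101-#102-#105-#103-#104-Depot: 10+8+4+12+3+17 = 54
Depot-#101-#102-#105-#104-#103-Depot: 10+8+4+13+3+15 = 53
Depot-#101-#103-#102-#104-#105-Depot: 10+18+10+12+13+9 = 72
Depot-#101-#103-#102-#105-#104-Depot: 10+18+10+4+13+17 = 72
Depot-#101-#103-#104-#102-#105-Depot: 10+18+3+12+4+9 = 56
Depot-#101-#103-#104-#105-#102-Depot: 10+18+3+13+4+6 = 54
Depot-#101-#103-#105-#102-#104-Depot: 10+18+12+4+12+17 = 73
Depot-#101-#103-#105-#104-#102-Depot: 10+18+12+13+12+6 = 71
Depot-#101-#104-#102-#103-#105-Depot: 10+19+12+10+12+9 = 72
Depot-#101-#104-#102-#105-#103-Depot: 10+19+12+4+12+15 = 72
… (46 more)
Depot-#101-#105-#104-#103-#102-Depot: 10+6+13+3+10+6 = 48  ← best
The minimum is 48.
One optimal route: Depot → #101 → #105 → #104 → #103 → #102 → Depot (or its reverse).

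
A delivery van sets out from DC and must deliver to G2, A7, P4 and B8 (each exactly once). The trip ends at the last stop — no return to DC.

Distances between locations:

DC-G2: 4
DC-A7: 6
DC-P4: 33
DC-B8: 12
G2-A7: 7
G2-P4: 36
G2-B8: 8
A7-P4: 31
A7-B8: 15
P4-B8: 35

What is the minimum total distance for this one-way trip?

There are 4! = 24 possible orderings.
DC - G2 - A7 - P4 - B8: 4+7+31+35 = 77
DC - G2 - A7 - B8 - P4: 4+7+15+35 = 61
DC - G2 - P4 - A7 - B8: 4+36+31+15 = 86
DC - G2 - P4 - B8 - A7: 4+36+35+15 = 90
DC - G2 - B8 - A7 - P4: 4+8+15+31 = 58
DC - G2 - B8 - P4 - A7: 4+8+35+31 = 78
DC - A7 - G2 - P4 - B8: 6+7+36+35 = 84
DC - A7 - G2 - B8 - P4: 6+7+8+35 = 56
DC - A7 - P4 - G2 - B8: 6+31+36+8 = 81
DC - A7 - P4 - B8 - G2: 6+31+35+8 = 80
DC - A7 - B8 - G2 - P4: 6+15+8+36 = 65
DC - A7 - B8 - P4 - G2: 6+15+35+36 = 92
DC - P4 - G2 - A7 - B8: 33+36+7+15 = 91
DC - P4 - G2 - B8 - A7: 33+36+8+15 = 92
… (10 more)
The minimum is 56.
One shortest path: DC → A7 → G2 → B8 → P4.

Minimum one-way distance = 56.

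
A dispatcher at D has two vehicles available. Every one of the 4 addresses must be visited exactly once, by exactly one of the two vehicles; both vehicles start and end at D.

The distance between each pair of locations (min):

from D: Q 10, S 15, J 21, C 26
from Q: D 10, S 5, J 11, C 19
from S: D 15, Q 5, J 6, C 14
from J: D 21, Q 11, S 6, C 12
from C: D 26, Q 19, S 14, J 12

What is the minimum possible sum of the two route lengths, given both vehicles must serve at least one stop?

Check every non-empty split of the stops between the two vehicles; for each half take its own optimal tour:
  {Q} + {S, J, C}: 20 + 59 = 79
  {S} + {Q, J, C}: 30 + 59 = 89
  {Q, S} + {J, C}: 30 + 59 = 89
  {J} + {Q, S, C}: 42 + 55 = 97
  {Q, J} + {S, C}: 42 + 55 = 97
  {S, J} + {Q, C}: 42 + 55 = 97
  … (7 splits in total)
Best: vehicle 1 D → Q → D = 20; vehicle 2 D → S → J → C → D = 59; combined 79.

79 min — the smallest possible combined total.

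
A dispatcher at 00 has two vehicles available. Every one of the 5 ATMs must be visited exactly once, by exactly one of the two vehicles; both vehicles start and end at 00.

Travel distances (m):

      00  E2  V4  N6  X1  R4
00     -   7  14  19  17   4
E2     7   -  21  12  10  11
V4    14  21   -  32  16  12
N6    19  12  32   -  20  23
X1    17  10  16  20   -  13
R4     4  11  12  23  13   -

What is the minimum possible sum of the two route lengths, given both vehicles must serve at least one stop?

Check every non-empty split of the stops between the two vehicles; for each half take its own optimal tour:
  {E2} + {V4, N6, X1, R4}: 14 + 71 = 85
  {V4} + {E2, N6, X1, R4}: 28 + 56 = 84
  {E2, V4} + {N6, X1, R4}: 42 + 56 = 98
  {N6} + {E2, V4, X1, R4}: 38 + 49 = 87
  {E2, N6} + {V4, X1, R4}: 38 + 47 = 85
  {V4, N6} + {E2, X1, R4}: 65 + 34 = 99
  … (15 splits in total)
  {E2, V4, N6, X1} + {R4}: 69 + 8 = 77  ← best
Best: vehicle 1 00 → E2 → N6 → X1 → V4 → 00 = 69; vehicle 2 00 → R4 → 00 = 8; combined 77.

77 m — the smallest possible combined total.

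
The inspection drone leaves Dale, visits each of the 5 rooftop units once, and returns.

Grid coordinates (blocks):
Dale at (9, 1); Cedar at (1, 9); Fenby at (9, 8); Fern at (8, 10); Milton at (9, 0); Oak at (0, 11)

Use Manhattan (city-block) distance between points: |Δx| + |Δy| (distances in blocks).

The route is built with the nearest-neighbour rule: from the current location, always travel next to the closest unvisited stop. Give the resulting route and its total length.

42 blocks along Dale → Milton → Fenby → Fern → Cedar → Oak → Dale.

From Dale: distances to unvisited — Milton=1, Fenby=7, Fern=10, Cedar=16, Oak=19. Nearest is Milton (1).
From Milton: distances to unvisited — Fenby=8, Fern=11, Cedar=17, Oak=20. Nearest is Fenby (8).
From Fenby: distances to unvisited — Fern=3, Cedar=9, Oak=12. Nearest is Fern (3).
From Fern: distances to unvisited — Cedar=8, Oak=9. Nearest is Cedar (8).
From Cedar: distances to unvisited — Oak=3. Nearest is Oak (3).
Return Oak→Dale: 19.
Total = 1 + 8 + 3 + 8 + 3 + 19 = 42.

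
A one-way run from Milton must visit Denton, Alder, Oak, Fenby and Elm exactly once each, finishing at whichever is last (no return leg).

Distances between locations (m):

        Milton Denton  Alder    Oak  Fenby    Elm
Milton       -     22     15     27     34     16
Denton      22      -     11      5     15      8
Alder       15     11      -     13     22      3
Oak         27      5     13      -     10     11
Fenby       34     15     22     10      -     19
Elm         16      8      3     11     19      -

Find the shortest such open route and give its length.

There are 5! = 120 possible orderings.
Milton - Denton - Alder - Oak - Fenby - Elm: 22+11+13+10+19 = 75
Milton - Denton - Alder - Oak - Elm - Fenby: 22+11+13+11+19 = 76
Milton - Denton - Alder - Fenby - Oak - Elm: 22+11+22+10+11 = 76
Milton - Denton - Alder - Fenby - Elm - Oak: 22+11+22+19+11 = 85
Milton - Denton - Alder - Elm - Oak - Fenby: 22+11+3+11+10 = 57
Milton - Denton - Alder - Elm - Fenby - Oak: 22+11+3+19+10 = 65
Milton - Denton - Oak - Alder - Fenby - Elm: 22+5+13+22+19 = 81
Milton - Denton - Oak - Alder - Elm - Fenby: 22+5+13+3+19 = 62
Milton - Denton - Oak - Fenby - Alder - Elm: 22+5+10+22+3 = 62
Milton - Denton - Oak - Fenby - Elm - Alder: 22+5+10+19+3 = 59
Milton - Denton - Oak - Elm - Alder - Fenby: 22+5+11+3+22 = 63
Milton - Denton - Oak - Elm - Fenby - Alder: 22+5+11+19+22 = 79
Milton - Denton - Fenby - Alder - Oak - Elm: 22+15+22+13+11 = 83
Milton - Denton - Fenby - Alder - Elm - Oak: 22+15+22+3+11 = 73
… (106 more)
Milton - Alder - Elm - Denton - Oak - Fenby: 15+3+8+5+10 = 41  ← best
The minimum is 41.
One shortest path: Milton → Alder → Elm → Denton → Oak → Fenby.

Minimum one-way distance = 41 m.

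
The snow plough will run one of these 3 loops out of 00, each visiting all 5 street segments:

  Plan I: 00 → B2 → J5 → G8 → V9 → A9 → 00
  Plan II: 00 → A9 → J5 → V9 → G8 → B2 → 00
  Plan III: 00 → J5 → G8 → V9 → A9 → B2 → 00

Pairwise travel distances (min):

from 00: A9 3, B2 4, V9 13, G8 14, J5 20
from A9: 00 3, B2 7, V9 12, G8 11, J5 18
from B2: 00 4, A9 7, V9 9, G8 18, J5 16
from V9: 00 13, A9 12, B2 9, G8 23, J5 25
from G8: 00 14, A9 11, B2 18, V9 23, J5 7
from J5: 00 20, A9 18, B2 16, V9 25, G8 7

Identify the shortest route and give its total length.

Shortest is Plan I, total 65 min.

Plan I: 4 + 16 + 7 + 23 + 12 + 3 = 65
Plan II: 3 + 18 + 25 + 23 + 18 + 4 = 91
Plan III: 20 + 7 + 23 + 12 + 7 + 4 = 73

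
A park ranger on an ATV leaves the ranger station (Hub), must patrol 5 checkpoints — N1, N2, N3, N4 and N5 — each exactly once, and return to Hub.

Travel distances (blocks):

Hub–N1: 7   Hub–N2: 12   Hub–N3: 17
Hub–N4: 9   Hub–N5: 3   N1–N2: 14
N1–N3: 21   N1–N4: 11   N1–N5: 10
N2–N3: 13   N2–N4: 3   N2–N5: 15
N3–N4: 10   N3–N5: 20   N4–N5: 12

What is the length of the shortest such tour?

With 5 stops there are 5!/2 = 60 distinct round trips (a route and its reverse cost the same).
Hub → N1 → N2 → N3 → N4 → N5 → Hub: 7+14+13+10+12+3 = 59
Hub → N1 → N2 → N3 → N5 → N4 → Hub: 7+14+13+20+12+9 = 75
Hub → N1 → N2 → N4 → N3 → N5 → Hub: 7+14+3+10+20+3 = 57
Hub → N1 → N2 → N4 → N5 → N3 → Hub: 7+14+3+12+20+17 = 73
Hub → N1 → N2 → N5 → N3 → N4 → Hub: 7+14+15+20+10+9 = 75
Hub → N1 → N2 → N5 → N4 → N3 → Hub: 7+14+15+12+10+17 = 75
Hub → N1 → N3 → N2 → N4 → N5 → Hub: 7+21+13+3+12+3 = 59
Hub → N1 → N3 → N2 → N5 → N4 → Hub: 7+21+13+15+12+9 = 77
Hub → N1 → N3 → N4 → N2 → N5 → Hub: 7+21+10+3+15+3 = 59
Hub → N1 → N3 → N4 → N5 → N2 → Hub: 7+21+10+12+15+12 = 77
Hub → N1 → N3 → N5 → N2 → N4 → Hub: 7+21+20+15+3+9 = 75
Hub → N1 → N3 → N5 → N4 → N2 → Hub: 7+21+20+12+3+12 = 75
Hub → N1 → N4 → N2 → N3 → N5 → Hub: 7+11+3+13+20+3 = 57
Hub → N1 → N4 → N2 → N5 → N3 → Hub: 7+11+3+15+20+17 = 73
… (46 more)
The minimum is 57.
One optimal route: Hub → N1 → N2 → N4 → N3 → N5 → Hub (or its reverse).

Shortest round trip = 57 blocks.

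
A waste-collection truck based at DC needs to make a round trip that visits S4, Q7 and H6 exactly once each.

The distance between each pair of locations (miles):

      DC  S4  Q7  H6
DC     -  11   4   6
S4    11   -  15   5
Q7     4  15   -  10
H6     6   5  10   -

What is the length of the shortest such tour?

Shortest round trip = 30 miles.

DC → S4 → Q7 → H6 → DC: 11+15+10+6 = 42
DC → S4 → H6 → Q7 → DC: 11+5+10+4 = 30
DC → Q7 → S4 → H6 → DC: 4+15+5+6 = 30
The minimum is 30.
One optimal route: DC → S4 → H6 → Q7 → DC (or its reverse).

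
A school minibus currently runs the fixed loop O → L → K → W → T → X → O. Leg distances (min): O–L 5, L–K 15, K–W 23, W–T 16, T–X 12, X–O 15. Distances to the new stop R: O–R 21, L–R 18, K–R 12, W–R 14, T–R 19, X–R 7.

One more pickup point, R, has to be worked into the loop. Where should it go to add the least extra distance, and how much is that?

Minimum extra distance: 3 min, inserting R between K and W.

Insertion cost between consecutive stops i–j is d(i,R) + d(R,j) − d(i,j):
  between O and L: 21 + 18 − 5 = 34
  between L and K: 18 + 12 − 15 = 15
  between K and W: 12 + 14 − 23 = 3
  between W and T: 14 + 19 − 16 = 17
  between T and X: 19 + 7 − 12 = 14
  between X and O: 7 + 21 − 15 = 13
Cheapest insertion is between K and W, adding 3.
New total = 86 + 3 = 89.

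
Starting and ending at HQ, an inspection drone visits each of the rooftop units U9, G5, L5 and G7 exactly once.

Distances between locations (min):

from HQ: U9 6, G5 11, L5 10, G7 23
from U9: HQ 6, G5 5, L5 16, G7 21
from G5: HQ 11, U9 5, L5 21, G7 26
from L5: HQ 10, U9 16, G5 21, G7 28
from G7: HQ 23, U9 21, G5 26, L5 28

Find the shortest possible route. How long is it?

There are 12 distinct closed tours to check (reversals are equivalent).
HQ → U9 → G5 → L5 → G7 → HQ: 6+5+21+28+23 = 83
HQ → U9 → G5 → G7 → L5 → HQ: 6+5+26+28+10 = 75
HQ → U9 → L5 → G5 → G7 → HQ: 6+16+21+26+23 = 92
HQ → U9 → L5 → G7 → G5 → HQ: 6+16+28+26+11 = 87
HQ → U9 → G7 → G5 → L5 → HQ: 6+21+26+21+10 = 84
HQ → U9 → G7 → L5 → G5 → HQ: 6+21+28+21+11 = 87
HQ → G5 → U9 → L5 → G7 → HQ: 11+5+16+28+23 = 83
HQ → G5 → U9 → G7 → L5 → HQ: 11+5+21+28+10 = 75
HQ → G5 → L5 → U9 → G7 → HQ: 11+21+16+21+23 = 92
HQ → G5 → G7 → U9 → L5 → HQ: 11+26+21+16+10 = 84
HQ → L5 → U9 → G5 → G7 → HQ: 10+16+5+26+23 = 80
HQ → L5 → G5 → U9 → G7 → HQ: 10+21+5+21+23 = 80
The minimum is 75.
One optimal route: HQ → U9 → G5 → G7 → L5 → HQ (or its reverse).

75 min — the shortest possible round trip.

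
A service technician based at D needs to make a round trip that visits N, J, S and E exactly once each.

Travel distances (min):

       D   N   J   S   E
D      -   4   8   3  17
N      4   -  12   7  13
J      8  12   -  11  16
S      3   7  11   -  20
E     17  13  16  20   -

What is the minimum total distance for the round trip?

Minimum total distance: 47 min.

With 4 stops there are 4!/2 = 12 distinct round trips (a route and its reverse cost the same).
D - N - J - S - E - D: 4+12+11+20+17 = 64
D - N - J - E - S - D: 4+12+16+20+3 = 55
D - N - S - J - E - D: 4+7+11+16+17 = 55
D - N - S - E - J - D: 4+7+20+16+8 = 55
D - N - E - J - S - D: 4+13+16+11+3 = 47
D - N - E - S - J - D: 4+13+20+11+8 = 56
D - J - N - S - E - D: 8+12+7+20+17 = 64
D - J - N - E - S - D: 8+12+13+20+3 = 56
D - J - S - N - E - D: 8+11+7+13+17 = 56
D - J - E - N - S - D: 8+16+13+7+3 = 47
D - S - N - J - E - D: 3+7+12+16+17 = 55
D - S - J - N - E - D: 3+11+12+13+17 = 56
The minimum is 47.
One optimal route: D → N → E → J → S → D (or its reverse).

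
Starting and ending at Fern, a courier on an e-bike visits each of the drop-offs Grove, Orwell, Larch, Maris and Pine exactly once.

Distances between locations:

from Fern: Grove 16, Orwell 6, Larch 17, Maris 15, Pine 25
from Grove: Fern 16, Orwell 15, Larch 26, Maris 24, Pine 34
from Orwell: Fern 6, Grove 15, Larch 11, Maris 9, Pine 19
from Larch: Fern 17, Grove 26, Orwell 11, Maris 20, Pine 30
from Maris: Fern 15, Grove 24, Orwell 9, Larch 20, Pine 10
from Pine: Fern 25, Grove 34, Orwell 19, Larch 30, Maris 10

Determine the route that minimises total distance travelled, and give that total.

With 5 stops there are 5!/2 = 60 distinct round trips (a route and its reverse cost the same).
Fern → Grove → Orwell → Larch → Maris → Pine → Fern: 16+15+11+20+10+25 = 97
Fern → Grove → Orwell → Larch → Pine → Maris → Fern: 16+15+11+30+10+15 = 97
Fern → Grove → Orwell → Maris → Larch → Pine → Fern: 16+15+9+20+30+25 = 115
Fern → Grove → Orwell → Maris → Pine → Larch → Fern: 16+15+9+10+30+17 = 97
Fern → Grove → Orwell → Pine → Larch → Maris → Fern: 16+15+19+30+20+15 = 115
Fern → Grove → Orwell → Pine → Maris → Larch → Fern: 16+15+19+10+20+17 = 97
Fern → Grove → Larch → Orwell → Maris → Pine → Fern: 16+26+11+9+10+25 = 97
Fern → Grove → Larch → Orwell → Pine → Maris → Fern: 16+26+11+19+10+15 = 97
Fern → Grove → Larch → Maris → Orwell → Pine → Fern: 16+26+20+9+19+25 = 115
Fern → Grove → Larch → Maris → Pine → Orwell → Fern: 16+26+20+10+19+6 = 97
Fern → Grove → Larch → Pine → Orwell → Maris → Fern: 16+26+30+19+9+15 = 115
Fern → Grove → Larch → Pine → Maris → Orwell → Fern: 16+26+30+10+9+6 = 97
Fern → Grove → Maris → Orwell → Larch → Pine → Fern: 16+24+9+11+30+25 = 115
Fern → Grove → Maris → Orwell → Pine → Larch → Fern: 16+24+9+19+30+17 = 115
… (46 more)
The minimum is 97.
One optimal route: Fern → Grove → Orwell → Larch → Maris → Pine → Fern (or its reverse).

Minimum total distance: 97.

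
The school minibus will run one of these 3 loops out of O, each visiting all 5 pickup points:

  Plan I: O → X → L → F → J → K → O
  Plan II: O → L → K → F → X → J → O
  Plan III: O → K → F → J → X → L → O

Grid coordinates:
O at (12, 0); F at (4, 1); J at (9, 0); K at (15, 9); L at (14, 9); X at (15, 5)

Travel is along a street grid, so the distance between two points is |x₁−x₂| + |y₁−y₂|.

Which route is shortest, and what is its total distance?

Plan I: 8 + 5 + 18 + 6 + 15 + 12 = 64
Plan II: 11 + 1 + 19 + 15 + 11 + 3 = 60
Plan III: 12 + 19 + 6 + 11 + 5 + 11 = 64

60 — Plan II is the shortest.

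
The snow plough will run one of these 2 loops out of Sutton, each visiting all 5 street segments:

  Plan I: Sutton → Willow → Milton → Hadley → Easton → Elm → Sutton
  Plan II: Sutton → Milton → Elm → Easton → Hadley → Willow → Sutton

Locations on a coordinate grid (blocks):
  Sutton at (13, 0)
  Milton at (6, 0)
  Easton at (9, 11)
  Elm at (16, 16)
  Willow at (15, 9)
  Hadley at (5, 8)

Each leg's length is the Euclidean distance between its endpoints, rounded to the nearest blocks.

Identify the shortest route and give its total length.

Shortest is Plan II, total 59 blocks.

Plan I: 9 + 13 + 8 + 5 + 9 + 16 = 60
Plan II: 7 + 19 + 9 + 5 + 10 + 9 = 59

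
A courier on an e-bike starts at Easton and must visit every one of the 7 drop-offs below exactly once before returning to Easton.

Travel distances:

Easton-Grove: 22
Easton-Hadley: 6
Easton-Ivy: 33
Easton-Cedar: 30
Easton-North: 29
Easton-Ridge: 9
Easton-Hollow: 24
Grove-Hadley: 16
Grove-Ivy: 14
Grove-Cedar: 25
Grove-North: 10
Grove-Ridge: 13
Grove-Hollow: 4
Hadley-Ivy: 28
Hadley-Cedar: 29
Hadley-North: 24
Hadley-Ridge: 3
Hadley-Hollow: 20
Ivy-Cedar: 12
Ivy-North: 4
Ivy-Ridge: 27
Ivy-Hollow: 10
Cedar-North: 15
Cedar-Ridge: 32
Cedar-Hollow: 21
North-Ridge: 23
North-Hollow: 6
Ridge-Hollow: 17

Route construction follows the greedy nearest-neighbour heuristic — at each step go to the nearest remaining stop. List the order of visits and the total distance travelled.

Easton → [Hadley:6 / Ridge:9 / Grove:22 / Hollow:24 / North:29 / Cedar:30 / Ivy:33] → Hadley (6)
Hadley → [Ridge:3 / Grove:16 / Hollow:20 / North:24 / Ivy:28 / Cedar:29] → Ridge (3)
Ridge → [Grove:13 / Hollow:17 / North:23 / Ivy:27 / Cedar:32] → Grove (13)
Grove → [Hollow:4 / North:10 / Ivy:14 / Cedar:25] → Hollow (4)
Hollow → [North:6 / Ivy:10 / Cedar:21] → North (6)
North → [Ivy:4 / Cedar:15] → Ivy (4)
Ivy → [Cedar:12] → Cedar (12)
Return Cedar→Easton: 30.
Total = 6 + 3 + 13 + 4 + 6 + 4 + 12 + 30 = 78.

Total distance 78 via the nearest-neighbour route Easton → Hadley → Ridge → Grove → Hollow → North → Ivy → Cedar → Easton.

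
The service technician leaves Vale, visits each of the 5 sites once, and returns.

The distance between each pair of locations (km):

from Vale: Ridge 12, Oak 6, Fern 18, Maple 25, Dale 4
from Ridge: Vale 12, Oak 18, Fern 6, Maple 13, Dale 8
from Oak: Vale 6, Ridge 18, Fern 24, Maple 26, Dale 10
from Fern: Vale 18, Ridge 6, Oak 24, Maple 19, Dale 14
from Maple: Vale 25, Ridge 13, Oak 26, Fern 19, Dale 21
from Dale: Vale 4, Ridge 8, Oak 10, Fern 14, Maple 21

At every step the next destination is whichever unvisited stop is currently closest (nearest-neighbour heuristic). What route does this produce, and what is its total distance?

Nearest-neighbour total = 69 km; route Vale → Dale → Ridge → Fern → Maple → Oak → Vale.

At Vale the remaining stops are Dale 4, Oak 6, Ridge 12, Fern 18, Maple 25; go to Dale.
At Dale the remaining stops are Ridge 8, Oak 10, Fern 14, Maple 21; go to Ridge.
At Ridge the remaining stops are Fern 6, Maple 13, Oak 18; go to Fern.
At Fern the remaining stops are Maple 19, Oak 24; go to Maple.
At Maple the remaining stops are Oak 26; go to Oak.
Return Oak→Vale: 6.
Total = 4 + 8 + 6 + 19 + 26 + 6 = 69.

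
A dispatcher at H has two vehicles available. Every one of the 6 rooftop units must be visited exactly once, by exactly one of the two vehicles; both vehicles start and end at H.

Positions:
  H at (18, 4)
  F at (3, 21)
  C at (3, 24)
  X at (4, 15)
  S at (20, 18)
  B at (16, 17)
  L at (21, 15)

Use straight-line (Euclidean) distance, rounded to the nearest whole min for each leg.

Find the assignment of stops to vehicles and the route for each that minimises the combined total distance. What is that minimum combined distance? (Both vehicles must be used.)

Minimum combined distance: 82 min.

There are 2^5 − 1 = 31 ways to divide the 6 stops into two non-empty groups. For each, the best each vehicle can do is its own shortest tour through its group:
  {F} + {C, X, S, B, L}: 46 + 60 = 106
  {C} + {F, X, S, B, L}: 50 + 56 = 106
  {F, C} + {X, S, B, L}: 51 + 48 = 99
  {X} + {F, C, S, B, L}: 36 + 59 = 95
  {F, X} + {C, S, B, L}: 47 + 58 = 105
  {C, X} + {F, S, B, L}: 52 + 55 = 107
  … (31 splits in total)
  {F, C, X, S, B} + {L}: 60 + 22 = 82  ← best
Best: vehicle 1 H → X → F → C → B → S → H = 60; vehicle 2 H → L → H = 22; combined 82.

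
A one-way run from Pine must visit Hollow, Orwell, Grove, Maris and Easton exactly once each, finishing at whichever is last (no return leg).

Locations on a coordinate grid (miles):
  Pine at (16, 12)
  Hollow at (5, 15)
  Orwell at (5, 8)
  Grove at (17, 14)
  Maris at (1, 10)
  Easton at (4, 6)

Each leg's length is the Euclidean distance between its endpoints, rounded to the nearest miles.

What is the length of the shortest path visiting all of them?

There are 5! = 120 possible orderings.
Pine - Hollow - Orwell - Grove - Maris - Easton: 11+7+13+16+5 = 52
Pine - Hollow - Orwell - Grove - Easton - Maris: 11+7+13+15+5 = 51
Pine - Hollow - Orwell - Maris - Grove - Easton: 11+7+4+16+15 = 53
Pine - Hollow - Orwell - Maris - Easton - Grove: 11+7+4+5+15 = 42
Pine - Hollow - Orwell - Easton - Grove - Maris: 11+7+2+15+16 = 51
Pine - Hollow - Orwell - Easton - Maris - Grove: 11+7+2+5+16 = 41
Pine - Hollow - Grove - Orwell - Maris - Easton: 11+12+13+4+5 = 45
Pine - Hollow - Grove - Orwell - Easton - Maris: 11+12+13+2+5 = 43
Pine - Hollow - Grove - Maris - Orwell - Easton: 11+12+16+4+2 = 45
Pine - Hollow - Grove - Maris - Easton - Orwell: 11+12+16+5+2 = 46
Pine - Hollow - Grove - Easton - Orwell - Maris: 11+12+15+2+4 = 44
Pine - Hollow - Grove - Easton - Maris - Orwell: 11+12+15+5+4 = 47
Pine - Hollow - Maris - Orwell - Grove - Easton: 11+6+4+13+15 = 49
Pine - Hollow - Maris - Orwell - Easton - Grove: 11+6+4+2+15 = 38
… (106 more)
Pine - Grove - Hollow - Maris - Orwell - Easton: 2+12+6+4+2 = 26  ← best
The minimum is 26.
One shortest path: Pine → Grove → Hollow → Maris → Orwell → Easton.

Minimum one-way distance = 26 miles.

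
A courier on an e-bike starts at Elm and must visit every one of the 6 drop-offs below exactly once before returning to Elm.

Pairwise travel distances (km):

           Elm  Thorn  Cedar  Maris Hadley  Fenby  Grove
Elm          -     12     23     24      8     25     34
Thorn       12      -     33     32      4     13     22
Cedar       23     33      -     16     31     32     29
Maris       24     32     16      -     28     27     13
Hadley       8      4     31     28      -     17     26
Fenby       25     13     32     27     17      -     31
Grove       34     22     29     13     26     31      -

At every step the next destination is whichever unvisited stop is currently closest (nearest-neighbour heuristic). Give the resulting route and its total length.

From Elm: distances to unvisited — Hadley=8, Thorn=12, Cedar=23, Maris=24, Fenby=25, Grove=34. Nearest is Hadley (8).
From Hadley: distances to unvisited — Thorn=4, Fenby=17, Grove=26, Maris=28, Cedar=31. Nearest is Thorn (4).
From Thorn: distances to unvisited — Fenby=13, Grove=22, Maris=32, Cedar=33. Nearest is Fenby (13).
From Fenby: distances to unvisited — Maris=27, Grove=31, Cedar=32. Nearest is Maris (27).
From Maris: distances to unvisited — Grove=13, Cedar=16. Nearest is Grove (13).
From Grove: distances to unvisited — Cedar=29. Nearest is Cedar (29).
Return Cedar→Elm: 23.
Total = 8 + 4 + 13 + 27 + 13 + 29 + 23 = 117.

Total distance 117 km via the nearest-neighbour route Elm → Hadley → Thorn → Fenby → Maris → Grove → Cedar → Elm.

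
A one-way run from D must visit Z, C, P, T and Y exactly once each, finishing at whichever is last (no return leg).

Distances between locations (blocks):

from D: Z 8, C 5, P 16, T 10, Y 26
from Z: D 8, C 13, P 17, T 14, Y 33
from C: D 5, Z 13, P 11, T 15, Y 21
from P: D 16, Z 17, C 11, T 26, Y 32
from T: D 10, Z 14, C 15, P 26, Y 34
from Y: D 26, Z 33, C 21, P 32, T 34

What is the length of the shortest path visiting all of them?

There are 5! = 120 possible orderings.
D→Z→C→P→T→Y: 8+13+11+26+34 = 92
D→Z→C→P→Y→T: 8+13+11+32+34 = 98
D→Z→C→T→P→Y: 8+13+15+26+32 = 94
D→Z→C→T→Y→P: 8+13+15+34+32 = 102
D→Z→C→Y→P→T: 8+13+21+32+26 = 100
D→Z→C→Y→T→P: 8+13+21+34+26 = 102
D→Z→P→C→T→Y: 8+17+11+15+34 = 85
D→Z→P→C→Y→T: 8+17+11+21+34 = 91
D→Z→P→T→C→Y: 8+17+26+15+21 = 87
D→Z→P→T→Y→C: 8+17+26+34+21 = 106
D→Z→P→Y→C→T: 8+17+32+21+15 = 93
D→Z→P→Y→T→C: 8+17+32+34+15 = 106
D→Z→T→C→P→Y: 8+14+15+11+32 = 80
D→Z→T→C→Y→P: 8+14+15+21+32 = 90
… (106 more)
D→T→Z→P→C→Y: 10+14+17+11+21 = 73  ← best
The minimum is 73.
One shortest path: D → T → Z → P → C → Y.

73 blocks — the minimum one-way total.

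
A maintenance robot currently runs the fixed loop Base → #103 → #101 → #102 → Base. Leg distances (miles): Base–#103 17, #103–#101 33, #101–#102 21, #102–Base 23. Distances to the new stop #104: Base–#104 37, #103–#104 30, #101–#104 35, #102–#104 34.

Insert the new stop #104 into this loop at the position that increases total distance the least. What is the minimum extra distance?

Insertion cost between consecutive stops i–j is d(i,#104) + d(#104,j) − d(i,j):
  between Base and #103: 37 + 30 − 17 = 50
  between #103 and #101: 30 + 35 − 33 = 32
  between #101 and #102: 35 + 34 − 21 = 48
  between #102 and Base: 34 + 37 − 23 = 48
Cheapest insertion is between #103 and #101, adding 32.
New total = 94 + 32 = 126.

Minimum extra distance: 32 miles, inserting #104 between #103 and #101.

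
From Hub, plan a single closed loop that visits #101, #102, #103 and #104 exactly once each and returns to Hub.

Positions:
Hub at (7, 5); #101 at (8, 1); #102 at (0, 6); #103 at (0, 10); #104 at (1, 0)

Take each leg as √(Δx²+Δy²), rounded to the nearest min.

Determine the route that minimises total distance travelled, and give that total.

There are 12 distinct closed tours to check (reversals are equivalent).
Hub→#101→#102→#103→#104→Hub: 4+9+4+10+8 = 35
Hub→#101→#102→#104→#103→Hub: 4+9+6+10+9 = 38
Hub→#101→#103→#102→#104→Hub: 4+12+4+6+8 = 34
Hub→#101→#103→#104→#102→Hub: 4+12+10+6+7 = 39
Hub→#101→#104→#102→#103→Hub: 4+7+6+4+9 = 30
Hub→#101→#104→#103→#102→Hub: 4+7+10+4+7 = 32
Hub→#102→#101→#103→#104→Hub: 7+9+12+10+8 = 46
Hub→#102→#101→#104→#103→Hub: 7+9+7+10+9 = 42
Hub→#102→#103→#101→#104→Hub: 7+4+12+7+8 = 38
Hub→#102→#104→#101→#103→Hub: 7+6+7+12+9 = 41
Hub→#103→#101→#102→#104→Hub: 9+12+9+6+8 = 44
Hub→#103→#102→#101→#104→Hub: 9+4+9+7+8 = 37
The minimum is 30.
One optimal route: Hub → #101 → #104 → #102 → #103 → Hub (or its reverse).

30 min — the shortest possible round trip.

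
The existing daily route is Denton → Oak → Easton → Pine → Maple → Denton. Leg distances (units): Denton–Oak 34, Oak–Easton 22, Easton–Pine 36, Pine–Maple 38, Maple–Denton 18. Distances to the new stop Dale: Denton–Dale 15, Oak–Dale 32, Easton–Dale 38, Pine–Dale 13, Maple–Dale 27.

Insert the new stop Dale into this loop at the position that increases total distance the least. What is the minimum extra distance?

Adding 2 by placing Dale on the Pine–Maple leg.

Insertion cost between consecutive stops i–j is d(i,Dale) + d(Dale,j) − d(i,j):
  between Denton and Oak: 15 + 32 − 34 = 13
  between Oak and Easton: 32 + 38 − 22 = 48
  between Easton and Pine: 38 + 13 − 36 = 15
  between Pine and Maple: 13 + 27 − 38 = 2
  between Maple and Denton: 27 + 15 − 18 = 24
Cheapest insertion is between Pine and Maple, adding 2.
New total = 148 + 2 = 150.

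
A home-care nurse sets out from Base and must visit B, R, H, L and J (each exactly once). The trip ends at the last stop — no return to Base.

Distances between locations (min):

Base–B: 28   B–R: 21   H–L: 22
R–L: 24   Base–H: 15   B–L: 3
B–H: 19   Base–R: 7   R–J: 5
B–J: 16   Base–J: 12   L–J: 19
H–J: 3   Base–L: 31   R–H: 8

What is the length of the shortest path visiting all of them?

There are 5! = 120 possible orderings.
Base - B - R - H - L - J: 28+21+8+22+19 = 98
Base - B - R - H - J - L: 28+21+8+3+19 = 79
Base - B - R - L - H - J: 28+21+24+22+3 = 98
Base - B - R - L - J - H: 28+21+24+19+3 = 95
Base - B - R - J - H - L: 28+21+5+3+22 = 79
Base - B - R - J - L - H: 28+21+5+19+22 = 95
Base - B - H - R - L - J: 28+19+8+24+19 = 98
Base - B - H - R - J - L: 28+19+8+5+19 = 79
Base - B - H - L - R - J: 28+19+22+24+5 = 98
Base - B - H - L - J - R: 28+19+22+19+5 = 93
Base - B - H - J - R - L: 28+19+3+5+24 = 79
Base - B - H - J - L - R: 28+19+3+19+24 = 93
Base - B - L - R - H - J: 28+3+24+8+3 = 66
Base - B - L - R - J - H: 28+3+24+5+3 = 63
… (106 more)
Base - R - H - J - B - L: 7+8+3+16+3 = 37  ← best
The minimum is 37.
One shortest path: Base → R → H → J → B → L.

Minimum one-way distance = 37 min.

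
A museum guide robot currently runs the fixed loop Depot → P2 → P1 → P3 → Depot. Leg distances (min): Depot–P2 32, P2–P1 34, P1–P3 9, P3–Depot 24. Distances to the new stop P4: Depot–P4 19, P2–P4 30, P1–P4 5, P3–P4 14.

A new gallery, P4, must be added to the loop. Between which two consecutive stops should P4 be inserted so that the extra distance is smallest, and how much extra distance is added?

Insertion cost between consecutive stops i–j is d(i,P4) + d(P4,j) − d(i,j):
  between Depot and P2: 19 + 30 − 32 = 17
  between P2 and P1: 30 + 5 − 34 = 1
  between P1 and P3: 5 + 14 − 9 = 10
  between P3 and Depot: 14 + 19 − 24 = 9
Cheapest insertion is between P2 and P1, adding 1.
New total = 99 + 1 = 100.

Minimum extra distance: 1 min, inserting P4 between P2 and P1.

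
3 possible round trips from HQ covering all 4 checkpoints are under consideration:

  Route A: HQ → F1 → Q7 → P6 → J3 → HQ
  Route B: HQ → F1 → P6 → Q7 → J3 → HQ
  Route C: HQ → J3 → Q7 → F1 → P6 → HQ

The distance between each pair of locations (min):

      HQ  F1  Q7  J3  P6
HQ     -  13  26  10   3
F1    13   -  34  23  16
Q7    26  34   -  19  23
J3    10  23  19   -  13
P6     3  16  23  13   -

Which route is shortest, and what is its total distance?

Route A: 13 + 34 + 23 + 13 + 10 = 93
Route B: 13 + 16 + 23 + 19 + 10 = 81
Route C: 10 + 19 + 34 + 16 + 3 = 82

81 min — Route B is the shortest.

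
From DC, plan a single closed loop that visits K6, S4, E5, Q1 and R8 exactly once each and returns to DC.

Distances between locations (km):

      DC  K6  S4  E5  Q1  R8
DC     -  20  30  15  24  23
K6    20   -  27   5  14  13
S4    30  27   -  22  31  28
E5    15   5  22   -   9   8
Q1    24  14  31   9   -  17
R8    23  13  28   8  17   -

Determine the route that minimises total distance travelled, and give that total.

Shortest round trip = 109 km.

There are 60 distinct closed tours to check (reversals are equivalent).
DC→K6→S4→E5→Q1→R8→DC: 20+27+22+9+17+23 = 118
DC→K6→S4→E5→R8→Q1→DC: 20+27+22+8+17+24 = 118
DC→K6→S4→Q1→E5→R8→DC: 20+27+31+9+8+23 = 118
DC→K6→S4→Q1→R8→E5→DC: 20+27+31+17+8+15 = 118
DC→K6→S4→R8→E5→Q1→DC: 20+27+28+8+9+24 = 116
DC→K6→S4→R8→Q1→E5→DC: 20+27+28+17+9+15 = 116
DC→K6→E5→S4→Q1→R8→DC: 20+5+22+31+17+23 = 118
DC→K6→E5→S4→R8→Q1→DC: 20+5+22+28+17+24 = 116
DC→K6→E5→Q1→S4→R8→DC: 20+5+9+31+28+23 = 116
DC→K6→E5→Q1→R8→S4→DC: 20+5+9+17+28+30 = 109
DC→K6→E5→R8→S4→Q1→DC: 20+5+8+28+31+24 = 116
DC→K6→E5→R8→Q1→S4→DC: 20+5+8+17+31+30 = 111
DC→K6→Q1→S4→E5→R8→DC: 20+14+31+22+8+23 = 118
DC→K6→Q1→S4→R8→E5→DC: 20+14+31+28+8+15 = 116
… (46 more)
The minimum is 109.
One optimal route: DC → K6 → E5 → Q1 → R8 → S4 → DC (or its reverse).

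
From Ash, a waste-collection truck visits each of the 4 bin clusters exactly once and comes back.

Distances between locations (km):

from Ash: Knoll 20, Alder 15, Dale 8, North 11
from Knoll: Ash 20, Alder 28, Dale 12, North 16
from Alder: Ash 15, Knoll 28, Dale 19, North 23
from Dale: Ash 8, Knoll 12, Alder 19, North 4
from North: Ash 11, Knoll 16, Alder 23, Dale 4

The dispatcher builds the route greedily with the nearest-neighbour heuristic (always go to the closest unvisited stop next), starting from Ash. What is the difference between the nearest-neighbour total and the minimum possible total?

Ash: Dale=8, North=11, Alder=15, Knoll=20 ⇒ Dale
Dale: North=4, Knoll=12, Alder=19 ⇒ North
North: Knoll=16, Alder=23 ⇒ Knoll
Knoll: Alder=28 ⇒ Alder
NN route Ash → Dale → North → Knoll → Alder → Ash costs 71.
Optimal: Ash → Alder → Knoll → Dale → North → Ash costs 70 (by enumerating all 12 distinct tours).
Excess = 71 − 70 = 1.

Excess over optimum: 1 km.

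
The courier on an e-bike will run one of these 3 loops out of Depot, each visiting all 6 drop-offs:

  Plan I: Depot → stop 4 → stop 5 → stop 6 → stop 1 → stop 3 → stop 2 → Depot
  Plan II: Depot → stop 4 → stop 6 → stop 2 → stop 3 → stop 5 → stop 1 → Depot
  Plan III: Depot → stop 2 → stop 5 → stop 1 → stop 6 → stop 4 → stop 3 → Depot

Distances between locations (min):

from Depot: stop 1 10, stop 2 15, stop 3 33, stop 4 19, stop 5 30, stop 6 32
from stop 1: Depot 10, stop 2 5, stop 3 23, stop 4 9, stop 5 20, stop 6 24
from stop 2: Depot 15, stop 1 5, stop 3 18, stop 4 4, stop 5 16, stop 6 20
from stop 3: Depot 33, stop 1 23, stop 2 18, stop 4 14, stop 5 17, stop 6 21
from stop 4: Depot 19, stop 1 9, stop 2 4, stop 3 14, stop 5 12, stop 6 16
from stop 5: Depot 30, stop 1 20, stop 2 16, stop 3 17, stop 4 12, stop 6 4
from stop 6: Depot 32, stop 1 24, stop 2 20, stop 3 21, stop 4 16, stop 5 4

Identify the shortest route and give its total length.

Plan I: 19 + 12 + 4 + 24 + 23 + 18 + 15 = 115
Plan II: 19 + 16 + 20 + 18 + 17 + 20 + 10 = 120
Plan III: 15 + 16 + 20 + 24 + 16 + 14 + 33 = 138

115 min — Plan I is the shortest.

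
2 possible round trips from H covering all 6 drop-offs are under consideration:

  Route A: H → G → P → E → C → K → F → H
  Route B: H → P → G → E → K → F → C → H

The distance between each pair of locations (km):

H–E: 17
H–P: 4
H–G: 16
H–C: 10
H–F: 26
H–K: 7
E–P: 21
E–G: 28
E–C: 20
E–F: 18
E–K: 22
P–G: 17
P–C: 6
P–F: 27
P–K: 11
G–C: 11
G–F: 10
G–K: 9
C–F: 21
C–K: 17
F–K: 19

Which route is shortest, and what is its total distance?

Route A: 16 + 17 + 21 + 20 + 17 + 19 + 26 = 136
Route B: 4 + 17 + 28 + 22 + 19 + 21 + 10 = 121

Shortest is Route B, total 121 km.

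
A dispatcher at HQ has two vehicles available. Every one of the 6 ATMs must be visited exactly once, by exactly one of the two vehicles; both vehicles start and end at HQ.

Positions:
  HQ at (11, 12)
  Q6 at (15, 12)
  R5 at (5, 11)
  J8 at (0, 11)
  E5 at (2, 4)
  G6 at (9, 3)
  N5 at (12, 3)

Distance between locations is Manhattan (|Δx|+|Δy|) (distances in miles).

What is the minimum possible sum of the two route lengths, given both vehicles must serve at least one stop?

50 miles — the smallest possible combined total.

Check every non-empty split of the stops between the two vehicles; for each half take its own optimal tour:
  {Q6} + {R5, J8, E5, G6, N5}: 8 + 42 = 50
  {R5} + {Q6, J8, E5, G6, N5}: 14 + 48 = 62
  {Q6, R5} + {J8, E5, G6, N5}: 22 + 42 = 64
  {J8} + {Q6, R5, E5, G6, N5}: 24 + 44 = 68
  {Q6, J8} + {R5, E5, G6, N5}: 32 + 38 = 70
  {R5, J8} + {Q6, E5, G6, N5}: 24 + 44 = 68
  … (31 splits in total)
Best: vehicle 1 HQ → Q6 → HQ = 8; vehicle 2 HQ → R5 → J8 → E5 → G6 → N5 → HQ = 42; combined 50.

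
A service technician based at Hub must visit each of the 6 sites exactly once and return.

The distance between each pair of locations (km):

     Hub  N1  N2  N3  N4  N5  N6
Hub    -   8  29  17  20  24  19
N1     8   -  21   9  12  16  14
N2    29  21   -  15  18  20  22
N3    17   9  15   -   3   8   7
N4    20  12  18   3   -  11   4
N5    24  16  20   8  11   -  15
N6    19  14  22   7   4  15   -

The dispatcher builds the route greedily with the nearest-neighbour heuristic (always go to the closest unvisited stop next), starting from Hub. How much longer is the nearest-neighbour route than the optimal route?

From Hub: N1=8, N3=17, N6=19, N4=20, N5=24, N2=29 → choose N1 (8).
From N1: N3=9, N4=12, N6=14, N5=16, N2=21 → choose N3 (9).
From N3: N4=3, N6=7, N5=8, N2=15 → choose N4 (3).
From N4: N6=4, N5=11, N2=18 → choose N6 (4).
From N6: N5=15, N2=22 → choose N5 (15).
From N5: N2=20 → choose N2 (20).
NN route Hub → N1 → N3 → N4 → N6 → N5 → N2 → Hub costs 88.
Optimal: Hub → N1 → N2 → N5 → N3 → N4 → N6 → Hub costs 83 (by enumerating all 360 distinct tours).
Excess = 88 − 83 = 5.

Excess over optimum: 5 km.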